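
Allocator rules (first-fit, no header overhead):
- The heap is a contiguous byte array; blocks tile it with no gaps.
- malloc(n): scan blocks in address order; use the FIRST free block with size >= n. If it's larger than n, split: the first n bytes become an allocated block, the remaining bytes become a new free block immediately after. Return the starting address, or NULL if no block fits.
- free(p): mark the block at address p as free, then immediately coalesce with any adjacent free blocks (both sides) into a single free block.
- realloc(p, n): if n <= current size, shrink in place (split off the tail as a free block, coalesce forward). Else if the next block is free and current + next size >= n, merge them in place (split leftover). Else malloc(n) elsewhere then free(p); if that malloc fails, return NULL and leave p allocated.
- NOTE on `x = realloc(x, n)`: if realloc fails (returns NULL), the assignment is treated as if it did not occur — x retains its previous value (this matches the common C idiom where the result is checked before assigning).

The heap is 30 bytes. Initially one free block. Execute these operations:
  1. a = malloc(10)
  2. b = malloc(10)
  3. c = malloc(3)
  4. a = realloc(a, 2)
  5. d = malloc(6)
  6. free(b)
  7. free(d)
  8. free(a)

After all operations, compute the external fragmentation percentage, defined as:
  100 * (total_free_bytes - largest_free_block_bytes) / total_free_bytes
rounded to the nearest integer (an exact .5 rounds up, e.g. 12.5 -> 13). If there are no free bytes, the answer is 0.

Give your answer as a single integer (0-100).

Answer: 26

Derivation:
Op 1: a = malloc(10) -> a = 0; heap: [0-9 ALLOC][10-29 FREE]
Op 2: b = malloc(10) -> b = 10; heap: [0-9 ALLOC][10-19 ALLOC][20-29 FREE]
Op 3: c = malloc(3) -> c = 20; heap: [0-9 ALLOC][10-19 ALLOC][20-22 ALLOC][23-29 FREE]
Op 4: a = realloc(a, 2) -> a = 0; heap: [0-1 ALLOC][2-9 FREE][10-19 ALLOC][20-22 ALLOC][23-29 FREE]
Op 5: d = malloc(6) -> d = 2; heap: [0-1 ALLOC][2-7 ALLOC][8-9 FREE][10-19 ALLOC][20-22 ALLOC][23-29 FREE]
Op 6: free(b) -> (freed b); heap: [0-1 ALLOC][2-7 ALLOC][8-19 FREE][20-22 ALLOC][23-29 FREE]
Op 7: free(d) -> (freed d); heap: [0-1 ALLOC][2-19 FREE][20-22 ALLOC][23-29 FREE]
Op 8: free(a) -> (freed a); heap: [0-19 FREE][20-22 ALLOC][23-29 FREE]
Free blocks: [20 7] total_free=27 largest=20 -> 100*(27-20)/27 = 700/27 ≈ 25.926 -> rounds to 26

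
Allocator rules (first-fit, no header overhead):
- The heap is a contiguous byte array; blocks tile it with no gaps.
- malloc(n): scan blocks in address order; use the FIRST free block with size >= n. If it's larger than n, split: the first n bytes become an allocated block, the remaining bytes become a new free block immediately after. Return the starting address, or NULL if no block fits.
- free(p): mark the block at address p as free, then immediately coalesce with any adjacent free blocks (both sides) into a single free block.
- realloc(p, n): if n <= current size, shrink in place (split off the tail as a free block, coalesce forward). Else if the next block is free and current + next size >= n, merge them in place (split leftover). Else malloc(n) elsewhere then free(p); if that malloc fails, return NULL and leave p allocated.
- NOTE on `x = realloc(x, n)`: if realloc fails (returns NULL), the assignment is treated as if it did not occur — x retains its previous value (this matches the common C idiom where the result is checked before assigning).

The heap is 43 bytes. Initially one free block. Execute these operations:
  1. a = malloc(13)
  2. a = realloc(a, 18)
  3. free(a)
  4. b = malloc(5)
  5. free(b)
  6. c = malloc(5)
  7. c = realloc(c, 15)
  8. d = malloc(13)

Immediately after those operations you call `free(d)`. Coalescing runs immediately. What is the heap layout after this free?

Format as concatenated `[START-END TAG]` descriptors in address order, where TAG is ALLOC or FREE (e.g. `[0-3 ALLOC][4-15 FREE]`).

Op 1: a = malloc(13) -> a = 0; heap: [0-12 ALLOC][13-42 FREE]
Op 2: a = realloc(a, 18) -> a = 0; heap: [0-17 ALLOC][18-42 FREE]
Op 3: free(a) -> (freed a); heap: [0-42 FREE]
Op 4: b = malloc(5) -> b = 0; heap: [0-4 ALLOC][5-42 FREE]
Op 5: free(b) -> (freed b); heap: [0-42 FREE]
Op 6: c = malloc(5) -> c = 0; heap: [0-4 ALLOC][5-42 FREE]
Op 7: c = realloc(c, 15) -> c = 0; heap: [0-14 ALLOC][15-42 FREE]
Op 8: d = malloc(13) -> d = 15; heap: [0-14 ALLOC][15-27 ALLOC][28-42 FREE]
free(d): d = 15 -> block [15-27 ALLOC]; mark free, coalesce with adjacent free neighbors -> [0-14 ALLOC][15-42 FREE]

Answer: [0-14 ALLOC][15-42 FREE]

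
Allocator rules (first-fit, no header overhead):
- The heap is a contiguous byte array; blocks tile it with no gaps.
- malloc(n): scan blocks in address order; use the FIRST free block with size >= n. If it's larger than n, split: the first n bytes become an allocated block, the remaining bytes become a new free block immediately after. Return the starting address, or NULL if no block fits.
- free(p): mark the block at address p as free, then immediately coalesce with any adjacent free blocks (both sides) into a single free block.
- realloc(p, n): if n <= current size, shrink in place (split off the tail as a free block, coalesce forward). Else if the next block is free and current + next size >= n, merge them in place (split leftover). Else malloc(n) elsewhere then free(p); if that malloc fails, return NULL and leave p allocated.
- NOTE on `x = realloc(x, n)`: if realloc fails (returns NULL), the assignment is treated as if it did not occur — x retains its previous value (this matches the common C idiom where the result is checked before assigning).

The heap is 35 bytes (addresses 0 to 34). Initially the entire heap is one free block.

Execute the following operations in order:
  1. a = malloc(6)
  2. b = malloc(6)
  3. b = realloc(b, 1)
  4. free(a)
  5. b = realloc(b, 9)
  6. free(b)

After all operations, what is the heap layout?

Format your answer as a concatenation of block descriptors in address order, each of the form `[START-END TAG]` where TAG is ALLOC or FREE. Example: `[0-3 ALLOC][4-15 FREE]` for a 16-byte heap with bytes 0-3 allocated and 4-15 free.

Op 1: a = malloc(6) -> a = 0; heap: [0-5 ALLOC][6-34 FREE]
Op 2: b = malloc(6) -> b = 6; heap: [0-5 ALLOC][6-11 ALLOC][12-34 FREE]
Op 3: b = realloc(b, 1) -> b = 6; heap: [0-5 ALLOC][6-6 ALLOC][7-34 FREE]
Op 4: free(a) -> (freed a); heap: [0-5 FREE][6-6 ALLOC][7-34 FREE]
Op 5: b = realloc(b, 9) -> b = 6; heap: [0-5 FREE][6-14 ALLOC][15-34 FREE]
Op 6: free(b) -> (freed b); heap: [0-34 FREE]

Answer: [0-34 FREE]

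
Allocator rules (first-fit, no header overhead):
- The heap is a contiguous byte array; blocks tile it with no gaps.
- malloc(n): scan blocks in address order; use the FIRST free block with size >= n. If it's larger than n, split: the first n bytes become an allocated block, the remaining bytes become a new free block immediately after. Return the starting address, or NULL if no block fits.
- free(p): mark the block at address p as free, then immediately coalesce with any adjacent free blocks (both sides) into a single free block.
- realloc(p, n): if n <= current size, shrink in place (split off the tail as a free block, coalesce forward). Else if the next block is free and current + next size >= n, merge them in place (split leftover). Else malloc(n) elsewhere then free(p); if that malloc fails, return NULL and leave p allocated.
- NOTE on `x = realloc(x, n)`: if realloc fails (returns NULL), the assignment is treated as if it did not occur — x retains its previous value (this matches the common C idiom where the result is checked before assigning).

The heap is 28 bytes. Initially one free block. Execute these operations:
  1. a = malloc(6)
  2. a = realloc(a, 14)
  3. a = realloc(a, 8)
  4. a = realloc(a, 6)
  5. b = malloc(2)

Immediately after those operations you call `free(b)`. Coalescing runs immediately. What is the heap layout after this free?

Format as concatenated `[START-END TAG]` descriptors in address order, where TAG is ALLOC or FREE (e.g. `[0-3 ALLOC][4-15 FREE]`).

Answer: [0-5 ALLOC][6-27 FREE]

Derivation:
Op 1: a = malloc(6) -> a = 0; heap: [0-5 ALLOC][6-27 FREE]
Op 2: a = realloc(a, 14) -> a = 0; heap: [0-13 ALLOC][14-27 FREE]
Op 3: a = realloc(a, 8) -> a = 0; heap: [0-7 ALLOC][8-27 FREE]
Op 4: a = realloc(a, 6) -> a = 0; heap: [0-5 ALLOC][6-27 FREE]
Op 5: b = malloc(2) -> b = 6; heap: [0-5 ALLOC][6-7 ALLOC][8-27 FREE]
free(b): b = 6 -> block [6-7 ALLOC]; mark free, coalesce with adjacent free neighbors -> [0-5 ALLOC][6-27 FREE]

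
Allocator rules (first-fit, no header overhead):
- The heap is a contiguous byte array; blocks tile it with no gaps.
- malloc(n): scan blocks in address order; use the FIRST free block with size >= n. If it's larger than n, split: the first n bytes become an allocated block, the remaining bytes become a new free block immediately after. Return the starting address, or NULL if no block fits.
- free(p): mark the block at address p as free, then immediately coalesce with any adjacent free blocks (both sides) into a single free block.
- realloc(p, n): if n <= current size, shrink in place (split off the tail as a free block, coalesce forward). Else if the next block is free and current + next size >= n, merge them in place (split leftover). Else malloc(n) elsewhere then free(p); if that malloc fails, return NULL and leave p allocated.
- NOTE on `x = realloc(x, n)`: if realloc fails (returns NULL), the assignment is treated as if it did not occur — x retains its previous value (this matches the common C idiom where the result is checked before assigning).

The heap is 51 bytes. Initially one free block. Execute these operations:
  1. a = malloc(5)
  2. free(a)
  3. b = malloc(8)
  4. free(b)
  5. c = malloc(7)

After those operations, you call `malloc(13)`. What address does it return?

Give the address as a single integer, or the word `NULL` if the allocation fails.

Op 1: a = malloc(5) -> a = 0; heap: [0-4 ALLOC][5-50 FREE]
Op 2: free(a) -> (freed a); heap: [0-50 FREE]
Op 3: b = malloc(8) -> b = 0; heap: [0-7 ALLOC][8-50 FREE]
Op 4: free(b) -> (freed b); heap: [0-50 FREE]
Op 5: c = malloc(7) -> c = 0; heap: [0-6 ALLOC][7-50 FREE]
malloc(13): first-fit scan over [0-6 ALLOC][7-50 FREE] -> 7

Answer: 7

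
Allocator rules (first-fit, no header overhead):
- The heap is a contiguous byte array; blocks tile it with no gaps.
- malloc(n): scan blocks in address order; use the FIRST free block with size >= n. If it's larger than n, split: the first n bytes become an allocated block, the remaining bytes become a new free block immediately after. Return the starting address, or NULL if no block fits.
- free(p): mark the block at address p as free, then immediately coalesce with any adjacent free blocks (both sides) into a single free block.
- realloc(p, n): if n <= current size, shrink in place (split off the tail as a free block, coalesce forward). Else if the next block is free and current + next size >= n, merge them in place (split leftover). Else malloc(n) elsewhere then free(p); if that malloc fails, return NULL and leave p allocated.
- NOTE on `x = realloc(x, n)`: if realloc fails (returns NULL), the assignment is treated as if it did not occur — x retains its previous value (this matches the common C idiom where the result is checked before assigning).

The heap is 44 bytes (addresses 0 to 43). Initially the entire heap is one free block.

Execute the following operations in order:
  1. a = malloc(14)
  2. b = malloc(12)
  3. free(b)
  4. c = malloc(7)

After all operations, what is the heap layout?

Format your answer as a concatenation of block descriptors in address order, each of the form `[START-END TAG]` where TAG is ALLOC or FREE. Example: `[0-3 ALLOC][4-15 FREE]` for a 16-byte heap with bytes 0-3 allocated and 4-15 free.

Op 1: a = malloc(14) -> a = 0; heap: [0-13 ALLOC][14-43 FREE]
Op 2: b = malloc(12) -> b = 14; heap: [0-13 ALLOC][14-25 ALLOC][26-43 FREE]
Op 3: free(b) -> (freed b); heap: [0-13 ALLOC][14-43 FREE]
Op 4: c = malloc(7) -> c = 14; heap: [0-13 ALLOC][14-20 ALLOC][21-43 FREE]

Answer: [0-13 ALLOC][14-20 ALLOC][21-43 FREE]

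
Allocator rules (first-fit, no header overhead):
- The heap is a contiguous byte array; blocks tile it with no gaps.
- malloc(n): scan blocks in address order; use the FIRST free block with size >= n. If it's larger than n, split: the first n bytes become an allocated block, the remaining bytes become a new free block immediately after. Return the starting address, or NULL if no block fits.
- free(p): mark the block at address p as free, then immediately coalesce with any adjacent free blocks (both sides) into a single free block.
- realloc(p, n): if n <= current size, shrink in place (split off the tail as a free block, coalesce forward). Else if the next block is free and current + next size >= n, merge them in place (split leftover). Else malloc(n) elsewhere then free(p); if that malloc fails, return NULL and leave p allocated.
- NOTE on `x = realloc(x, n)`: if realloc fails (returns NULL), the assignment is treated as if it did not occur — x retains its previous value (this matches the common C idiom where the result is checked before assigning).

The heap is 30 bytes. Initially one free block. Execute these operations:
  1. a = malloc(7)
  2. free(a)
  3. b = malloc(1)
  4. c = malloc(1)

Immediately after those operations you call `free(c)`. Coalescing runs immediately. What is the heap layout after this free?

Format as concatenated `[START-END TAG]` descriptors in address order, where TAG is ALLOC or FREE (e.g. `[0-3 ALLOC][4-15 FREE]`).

Op 1: a = malloc(7) -> a = 0; heap: [0-6 ALLOC][7-29 FREE]
Op 2: free(a) -> (freed a); heap: [0-29 FREE]
Op 3: b = malloc(1) -> b = 0; heap: [0-0 ALLOC][1-29 FREE]
Op 4: c = malloc(1) -> c = 1; heap: [0-0 ALLOC][1-1 ALLOC][2-29 FREE]
free(c): c = 1 -> block [1-1 ALLOC]; mark free, coalesce with adjacent free neighbors -> [0-0 ALLOC][1-29 FREE]

Answer: [0-0 ALLOC][1-29 FREE]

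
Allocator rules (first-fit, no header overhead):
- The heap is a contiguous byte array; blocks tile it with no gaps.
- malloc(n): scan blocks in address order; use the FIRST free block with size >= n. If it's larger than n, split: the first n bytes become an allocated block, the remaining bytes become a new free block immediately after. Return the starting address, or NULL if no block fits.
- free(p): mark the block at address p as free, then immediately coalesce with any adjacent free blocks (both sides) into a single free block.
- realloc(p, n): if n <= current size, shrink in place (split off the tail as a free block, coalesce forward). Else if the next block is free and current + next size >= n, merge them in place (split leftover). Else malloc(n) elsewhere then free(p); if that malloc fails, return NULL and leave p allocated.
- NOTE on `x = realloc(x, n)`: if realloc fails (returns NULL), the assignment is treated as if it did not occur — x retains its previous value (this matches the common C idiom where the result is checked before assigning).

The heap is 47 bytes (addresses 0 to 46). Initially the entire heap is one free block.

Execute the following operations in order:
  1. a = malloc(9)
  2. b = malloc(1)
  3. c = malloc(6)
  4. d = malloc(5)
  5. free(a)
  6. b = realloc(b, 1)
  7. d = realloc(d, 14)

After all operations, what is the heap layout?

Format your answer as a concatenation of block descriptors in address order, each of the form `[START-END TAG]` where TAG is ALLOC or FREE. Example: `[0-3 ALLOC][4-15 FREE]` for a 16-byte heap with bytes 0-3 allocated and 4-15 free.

Op 1: a = malloc(9) -> a = 0; heap: [0-8 ALLOC][9-46 FREE]
Op 2: b = malloc(1) -> b = 9; heap: [0-8 ALLOC][9-9 ALLOC][10-46 FREE]
Op 3: c = malloc(6) -> c = 10; heap: [0-8 ALLOC][9-9 ALLOC][10-15 ALLOC][16-46 FREE]
Op 4: d = malloc(5) -> d = 16; heap: [0-8 ALLOC][9-9 ALLOC][10-15 ALLOC][16-20 ALLOC][21-46 FREE]
Op 5: free(a) -> (freed a); heap: [0-8 FREE][9-9 ALLOC][10-15 ALLOC][16-20 ALLOC][21-46 FREE]
Op 6: b = realloc(b, 1) -> b = 9; heap: [0-8 FREE][9-9 ALLOC][10-15 ALLOC][16-20 ALLOC][21-46 FREE]
Op 7: d = realloc(d, 14) -> d = 16; heap: [0-8 FREE][9-9 ALLOC][10-15 ALLOC][16-29 ALLOC][30-46 FREE]

Answer: [0-8 FREE][9-9 ALLOC][10-15 ALLOC][16-29 ALLOC][30-46 FREE]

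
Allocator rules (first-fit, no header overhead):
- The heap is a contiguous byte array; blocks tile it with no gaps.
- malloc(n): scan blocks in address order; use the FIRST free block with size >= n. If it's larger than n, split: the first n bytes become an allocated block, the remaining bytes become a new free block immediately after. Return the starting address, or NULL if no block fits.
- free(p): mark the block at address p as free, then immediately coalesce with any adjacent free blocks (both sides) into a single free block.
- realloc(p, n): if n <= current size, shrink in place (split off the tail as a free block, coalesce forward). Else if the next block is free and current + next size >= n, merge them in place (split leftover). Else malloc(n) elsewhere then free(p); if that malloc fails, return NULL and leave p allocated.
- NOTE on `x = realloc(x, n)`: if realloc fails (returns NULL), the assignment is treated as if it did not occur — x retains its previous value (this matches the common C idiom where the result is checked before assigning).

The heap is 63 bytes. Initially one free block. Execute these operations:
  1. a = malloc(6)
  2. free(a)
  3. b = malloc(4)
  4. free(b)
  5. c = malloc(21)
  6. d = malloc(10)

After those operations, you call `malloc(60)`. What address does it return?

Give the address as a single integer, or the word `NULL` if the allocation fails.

Answer: NULL

Derivation:
Op 1: a = malloc(6) -> a = 0; heap: [0-5 ALLOC][6-62 FREE]
Op 2: free(a) -> (freed a); heap: [0-62 FREE]
Op 3: b = malloc(4) -> b = 0; heap: [0-3 ALLOC][4-62 FREE]
Op 4: free(b) -> (freed b); heap: [0-62 FREE]
Op 5: c = malloc(21) -> c = 0; heap: [0-20 ALLOC][21-62 FREE]
Op 6: d = malloc(10) -> d = 21; heap: [0-20 ALLOC][21-30 ALLOC][31-62 FREE]
malloc(60): first-fit scan over [0-20 ALLOC][21-30 ALLOC][31-62 FREE] -> NULL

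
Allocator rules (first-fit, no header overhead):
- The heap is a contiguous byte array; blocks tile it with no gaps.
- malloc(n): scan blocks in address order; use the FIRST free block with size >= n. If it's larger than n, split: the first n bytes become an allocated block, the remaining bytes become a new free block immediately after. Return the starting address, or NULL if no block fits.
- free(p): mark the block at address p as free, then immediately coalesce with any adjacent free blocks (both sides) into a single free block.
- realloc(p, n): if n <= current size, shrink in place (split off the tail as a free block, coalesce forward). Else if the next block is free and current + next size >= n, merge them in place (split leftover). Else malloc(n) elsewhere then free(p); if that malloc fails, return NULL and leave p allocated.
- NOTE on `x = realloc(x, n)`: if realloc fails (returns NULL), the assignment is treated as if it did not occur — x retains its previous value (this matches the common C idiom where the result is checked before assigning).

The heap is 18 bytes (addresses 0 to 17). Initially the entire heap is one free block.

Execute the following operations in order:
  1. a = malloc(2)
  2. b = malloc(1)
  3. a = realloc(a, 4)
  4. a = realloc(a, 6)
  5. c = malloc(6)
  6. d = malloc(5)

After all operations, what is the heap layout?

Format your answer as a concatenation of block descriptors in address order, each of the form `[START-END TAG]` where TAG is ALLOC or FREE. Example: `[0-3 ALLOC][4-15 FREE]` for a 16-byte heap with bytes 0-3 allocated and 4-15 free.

Op 1: a = malloc(2) -> a = 0; heap: [0-1 ALLOC][2-17 FREE]
Op 2: b = malloc(1) -> b = 2; heap: [0-1 ALLOC][2-2 ALLOC][3-17 FREE]
Op 3: a = realloc(a, 4) -> a = 3; heap: [0-1 FREE][2-2 ALLOC][3-6 ALLOC][7-17 FREE]
Op 4: a = realloc(a, 6) -> a = 3; heap: [0-1 FREE][2-2 ALLOC][3-8 ALLOC][9-17 FREE]
Op 5: c = malloc(6) -> c = 9; heap: [0-1 FREE][2-2 ALLOC][3-8 ALLOC][9-14 ALLOC][15-17 FREE]
Op 6: d = malloc(5) -> d = NULL; heap: [0-1 FREE][2-2 ALLOC][3-8 ALLOC][9-14 ALLOC][15-17 FREE]

Answer: [0-1 FREE][2-2 ALLOC][3-8 ALLOC][9-14 ALLOC][15-17 FREE]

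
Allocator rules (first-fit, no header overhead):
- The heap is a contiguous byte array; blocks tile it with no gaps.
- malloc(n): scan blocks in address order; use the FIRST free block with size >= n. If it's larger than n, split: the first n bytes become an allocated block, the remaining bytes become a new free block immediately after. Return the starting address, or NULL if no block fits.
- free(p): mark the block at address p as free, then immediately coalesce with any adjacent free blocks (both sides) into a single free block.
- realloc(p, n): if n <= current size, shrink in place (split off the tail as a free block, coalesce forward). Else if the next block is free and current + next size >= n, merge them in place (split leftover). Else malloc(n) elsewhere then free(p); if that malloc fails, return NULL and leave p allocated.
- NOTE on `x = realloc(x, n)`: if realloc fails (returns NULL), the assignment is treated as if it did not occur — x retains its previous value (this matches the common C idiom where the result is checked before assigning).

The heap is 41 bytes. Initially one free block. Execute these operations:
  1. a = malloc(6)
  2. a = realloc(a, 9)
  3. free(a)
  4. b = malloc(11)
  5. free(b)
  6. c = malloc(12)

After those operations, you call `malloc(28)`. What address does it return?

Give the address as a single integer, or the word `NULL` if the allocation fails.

Op 1: a = malloc(6) -> a = 0; heap: [0-5 ALLOC][6-40 FREE]
Op 2: a = realloc(a, 9) -> a = 0; heap: [0-8 ALLOC][9-40 FREE]
Op 3: free(a) -> (freed a); heap: [0-40 FREE]
Op 4: b = malloc(11) -> b = 0; heap: [0-10 ALLOC][11-40 FREE]
Op 5: free(b) -> (freed b); heap: [0-40 FREE]
Op 6: c = malloc(12) -> c = 0; heap: [0-11 ALLOC][12-40 FREE]
malloc(28): first-fit scan over [0-11 ALLOC][12-40 FREE] -> 12

Answer: 12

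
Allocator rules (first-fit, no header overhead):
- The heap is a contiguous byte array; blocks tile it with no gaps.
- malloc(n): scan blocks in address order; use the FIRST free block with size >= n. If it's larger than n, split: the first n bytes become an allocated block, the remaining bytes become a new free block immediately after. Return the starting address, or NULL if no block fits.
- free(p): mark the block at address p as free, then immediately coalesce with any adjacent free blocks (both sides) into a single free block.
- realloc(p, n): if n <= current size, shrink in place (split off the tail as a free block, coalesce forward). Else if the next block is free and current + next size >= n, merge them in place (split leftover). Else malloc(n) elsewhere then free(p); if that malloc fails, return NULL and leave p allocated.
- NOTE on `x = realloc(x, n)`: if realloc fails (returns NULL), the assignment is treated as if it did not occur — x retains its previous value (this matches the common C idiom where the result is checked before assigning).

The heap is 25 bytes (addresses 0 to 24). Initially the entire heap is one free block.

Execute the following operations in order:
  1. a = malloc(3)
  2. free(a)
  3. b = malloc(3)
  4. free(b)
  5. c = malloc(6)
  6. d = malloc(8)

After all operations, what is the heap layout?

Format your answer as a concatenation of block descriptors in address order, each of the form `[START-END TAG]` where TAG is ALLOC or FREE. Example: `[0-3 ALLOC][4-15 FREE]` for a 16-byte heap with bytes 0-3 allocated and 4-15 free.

Op 1: a = malloc(3) -> a = 0; heap: [0-2 ALLOC][3-24 FREE]
Op 2: free(a) -> (freed a); heap: [0-24 FREE]
Op 3: b = malloc(3) -> b = 0; heap: [0-2 ALLOC][3-24 FREE]
Op 4: free(b) -> (freed b); heap: [0-24 FREE]
Op 5: c = malloc(6) -> c = 0; heap: [0-5 ALLOC][6-24 FREE]
Op 6: d = malloc(8) -> d = 6; heap: [0-5 ALLOC][6-13 ALLOC][14-24 FREE]

Answer: [0-5 ALLOC][6-13 ALLOC][14-24 FREE]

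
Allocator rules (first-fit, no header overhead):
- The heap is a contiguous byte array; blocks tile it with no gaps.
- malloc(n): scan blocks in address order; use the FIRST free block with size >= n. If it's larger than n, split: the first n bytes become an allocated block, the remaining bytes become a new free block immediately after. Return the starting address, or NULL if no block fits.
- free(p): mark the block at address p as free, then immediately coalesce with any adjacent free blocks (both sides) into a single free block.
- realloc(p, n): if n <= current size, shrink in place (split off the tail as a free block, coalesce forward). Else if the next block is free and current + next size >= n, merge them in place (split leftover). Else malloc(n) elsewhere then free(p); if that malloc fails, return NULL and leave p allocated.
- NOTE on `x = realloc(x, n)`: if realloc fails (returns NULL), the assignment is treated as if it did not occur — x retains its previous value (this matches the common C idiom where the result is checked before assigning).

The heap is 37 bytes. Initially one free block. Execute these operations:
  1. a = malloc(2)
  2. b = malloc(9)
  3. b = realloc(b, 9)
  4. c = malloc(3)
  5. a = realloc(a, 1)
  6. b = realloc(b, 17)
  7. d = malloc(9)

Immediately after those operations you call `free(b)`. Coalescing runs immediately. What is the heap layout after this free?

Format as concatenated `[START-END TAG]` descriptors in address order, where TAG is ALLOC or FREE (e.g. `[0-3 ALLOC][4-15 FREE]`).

Answer: [0-0 ALLOC][1-9 ALLOC][10-10 FREE][11-13 ALLOC][14-36 FREE]

Derivation:
Op 1: a = malloc(2) -> a = 0; heap: [0-1 ALLOC][2-36 FREE]
Op 2: b = malloc(9) -> b = 2; heap: [0-1 ALLOC][2-10 ALLOC][11-36 FREE]
Op 3: b = realloc(b, 9) -> b = 2; heap: [0-1 ALLOC][2-10 ALLOC][11-36 FREE]
Op 4: c = malloc(3) -> c = 11; heap: [0-1 ALLOC][2-10 ALLOC][11-13 ALLOC][14-36 FREE]
Op 5: a = realloc(a, 1) -> a = 0; heap: [0-0 ALLOC][1-1 FREE][2-10 ALLOC][11-13 ALLOC][14-36 FREE]
Op 6: b = realloc(b, 17) -> b = 14; heap: [0-0 ALLOC][1-10 FREE][11-13 ALLOC][14-30 ALLOC][31-36 FREE]
Op 7: d = malloc(9) -> d = 1; heap: [0-0 ALLOC][1-9 ALLOC][10-10 FREE][11-13 ALLOC][14-30 ALLOC][31-36 FREE]
free(b): b = 14 -> block [14-30 ALLOC]; mark free, coalesce with adjacent free neighbors -> [0-0 ALLOC][1-9 ALLOC][10-10 FREE][11-13 ALLOC][14-36 FREE]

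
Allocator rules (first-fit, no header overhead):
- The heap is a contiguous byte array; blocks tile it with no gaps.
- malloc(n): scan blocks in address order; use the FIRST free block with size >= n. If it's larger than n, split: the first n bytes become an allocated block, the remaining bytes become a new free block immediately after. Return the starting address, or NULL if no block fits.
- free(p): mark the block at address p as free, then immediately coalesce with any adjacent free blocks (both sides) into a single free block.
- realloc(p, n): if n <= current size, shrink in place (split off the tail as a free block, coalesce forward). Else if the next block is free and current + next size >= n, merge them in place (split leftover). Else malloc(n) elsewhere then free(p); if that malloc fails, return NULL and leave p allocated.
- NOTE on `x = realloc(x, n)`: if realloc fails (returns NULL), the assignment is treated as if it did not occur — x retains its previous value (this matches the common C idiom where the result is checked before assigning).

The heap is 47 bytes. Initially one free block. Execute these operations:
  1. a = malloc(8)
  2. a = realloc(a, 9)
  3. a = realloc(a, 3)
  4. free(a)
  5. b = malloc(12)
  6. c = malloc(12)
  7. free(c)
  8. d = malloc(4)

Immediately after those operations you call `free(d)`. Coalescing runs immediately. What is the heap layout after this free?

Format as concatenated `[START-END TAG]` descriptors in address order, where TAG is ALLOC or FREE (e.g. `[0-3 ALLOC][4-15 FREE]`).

Op 1: a = malloc(8) -> a = 0; heap: [0-7 ALLOC][8-46 FREE]
Op 2: a = realloc(a, 9) -> a = 0; heap: [0-8 ALLOC][9-46 FREE]
Op 3: a = realloc(a, 3) -> a = 0; heap: [0-2 ALLOC][3-46 FREE]
Op 4: free(a) -> (freed a); heap: [0-46 FREE]
Op 5: b = malloc(12) -> b = 0; heap: [0-11 ALLOC][12-46 FREE]
Op 6: c = malloc(12) -> c = 12; heap: [0-11 ALLOC][12-23 ALLOC][24-46 FREE]
Op 7: free(c) -> (freed c); heap: [0-11 ALLOC][12-46 FREE]
Op 8: d = malloc(4) -> d = 12; heap: [0-11 ALLOC][12-15 ALLOC][16-46 FREE]
free(d): d = 12 -> block [12-15 ALLOC]; mark free, coalesce with adjacent free neighbors -> [0-11 ALLOC][12-46 FREE]

Answer: [0-11 ALLOC][12-46 FREE]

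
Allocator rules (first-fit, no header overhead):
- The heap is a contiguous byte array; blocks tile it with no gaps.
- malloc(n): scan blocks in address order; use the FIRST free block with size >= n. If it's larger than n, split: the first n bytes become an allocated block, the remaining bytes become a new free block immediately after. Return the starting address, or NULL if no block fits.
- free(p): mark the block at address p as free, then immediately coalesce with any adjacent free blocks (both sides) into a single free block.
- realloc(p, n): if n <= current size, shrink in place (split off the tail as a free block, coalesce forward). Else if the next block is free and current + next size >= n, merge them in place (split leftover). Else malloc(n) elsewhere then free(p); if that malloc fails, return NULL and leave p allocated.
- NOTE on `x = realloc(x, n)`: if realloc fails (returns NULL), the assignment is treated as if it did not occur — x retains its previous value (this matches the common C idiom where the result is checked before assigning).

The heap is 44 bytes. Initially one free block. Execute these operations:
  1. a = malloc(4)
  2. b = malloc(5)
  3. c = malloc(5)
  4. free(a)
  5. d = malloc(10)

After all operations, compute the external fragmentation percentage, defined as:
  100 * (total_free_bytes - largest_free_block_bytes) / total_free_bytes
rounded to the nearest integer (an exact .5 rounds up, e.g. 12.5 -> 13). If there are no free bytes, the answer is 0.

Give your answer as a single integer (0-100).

Answer: 17

Derivation:
Op 1: a = malloc(4) -> a = 0; heap: [0-3 ALLOC][4-43 FREE]
Op 2: b = malloc(5) -> b = 4; heap: [0-3 ALLOC][4-8 ALLOC][9-43 FREE]
Op 3: c = malloc(5) -> c = 9; heap: [0-3 ALLOC][4-8 ALLOC][9-13 ALLOC][14-43 FREE]
Op 4: free(a) -> (freed a); heap: [0-3 FREE][4-8 ALLOC][9-13 ALLOC][14-43 FREE]
Op 5: d = malloc(10) -> d = 14; heap: [0-3 FREE][4-8 ALLOC][9-13 ALLOC][14-23 ALLOC][24-43 FREE]
Free blocks: [4 20] total_free=24 largest=20 -> 100*(24-20)/24 = 400/24 ≈ 16.667 -> rounds to 17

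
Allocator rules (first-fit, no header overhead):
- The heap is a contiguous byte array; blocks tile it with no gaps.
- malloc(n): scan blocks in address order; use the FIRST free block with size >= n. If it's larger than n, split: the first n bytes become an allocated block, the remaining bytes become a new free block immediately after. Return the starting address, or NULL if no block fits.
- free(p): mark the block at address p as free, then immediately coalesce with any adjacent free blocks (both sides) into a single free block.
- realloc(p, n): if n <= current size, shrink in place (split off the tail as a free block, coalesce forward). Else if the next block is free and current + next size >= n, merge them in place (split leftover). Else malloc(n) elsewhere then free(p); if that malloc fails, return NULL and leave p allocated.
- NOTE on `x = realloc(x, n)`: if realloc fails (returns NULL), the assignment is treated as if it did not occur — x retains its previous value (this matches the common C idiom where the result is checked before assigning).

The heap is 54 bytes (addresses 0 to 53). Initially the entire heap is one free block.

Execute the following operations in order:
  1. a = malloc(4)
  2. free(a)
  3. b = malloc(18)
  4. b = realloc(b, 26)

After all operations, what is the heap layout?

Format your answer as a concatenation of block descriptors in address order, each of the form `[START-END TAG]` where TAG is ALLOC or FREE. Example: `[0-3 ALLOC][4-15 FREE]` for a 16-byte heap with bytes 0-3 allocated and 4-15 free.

Answer: [0-25 ALLOC][26-53 FREE]

Derivation:
Op 1: a = malloc(4) -> a = 0; heap: [0-3 ALLOC][4-53 FREE]
Op 2: free(a) -> (freed a); heap: [0-53 FREE]
Op 3: b = malloc(18) -> b = 0; heap: [0-17 ALLOC][18-53 FREE]
Op 4: b = realloc(b, 26) -> b = 0; heap: [0-25 ALLOC][26-53 FREE]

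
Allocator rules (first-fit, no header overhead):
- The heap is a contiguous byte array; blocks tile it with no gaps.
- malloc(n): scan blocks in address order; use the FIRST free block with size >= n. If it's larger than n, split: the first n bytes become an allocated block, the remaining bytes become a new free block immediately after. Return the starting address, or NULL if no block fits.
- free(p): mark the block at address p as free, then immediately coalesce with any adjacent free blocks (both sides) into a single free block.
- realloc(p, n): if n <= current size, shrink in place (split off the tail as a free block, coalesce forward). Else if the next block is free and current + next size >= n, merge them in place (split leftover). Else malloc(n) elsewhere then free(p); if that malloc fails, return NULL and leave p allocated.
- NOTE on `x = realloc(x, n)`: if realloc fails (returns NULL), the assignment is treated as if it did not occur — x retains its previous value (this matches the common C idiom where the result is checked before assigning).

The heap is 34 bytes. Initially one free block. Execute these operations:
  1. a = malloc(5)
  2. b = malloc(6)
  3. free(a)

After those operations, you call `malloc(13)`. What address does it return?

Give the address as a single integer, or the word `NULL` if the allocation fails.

Answer: 11

Derivation:
Op 1: a = malloc(5) -> a = 0; heap: [0-4 ALLOC][5-33 FREE]
Op 2: b = malloc(6) -> b = 5; heap: [0-4 ALLOC][5-10 ALLOC][11-33 FREE]
Op 3: free(a) -> (freed a); heap: [0-4 FREE][5-10 ALLOC][11-33 FREE]
malloc(13): first-fit scan over [0-4 FREE][5-10 ALLOC][11-33 FREE] -> 11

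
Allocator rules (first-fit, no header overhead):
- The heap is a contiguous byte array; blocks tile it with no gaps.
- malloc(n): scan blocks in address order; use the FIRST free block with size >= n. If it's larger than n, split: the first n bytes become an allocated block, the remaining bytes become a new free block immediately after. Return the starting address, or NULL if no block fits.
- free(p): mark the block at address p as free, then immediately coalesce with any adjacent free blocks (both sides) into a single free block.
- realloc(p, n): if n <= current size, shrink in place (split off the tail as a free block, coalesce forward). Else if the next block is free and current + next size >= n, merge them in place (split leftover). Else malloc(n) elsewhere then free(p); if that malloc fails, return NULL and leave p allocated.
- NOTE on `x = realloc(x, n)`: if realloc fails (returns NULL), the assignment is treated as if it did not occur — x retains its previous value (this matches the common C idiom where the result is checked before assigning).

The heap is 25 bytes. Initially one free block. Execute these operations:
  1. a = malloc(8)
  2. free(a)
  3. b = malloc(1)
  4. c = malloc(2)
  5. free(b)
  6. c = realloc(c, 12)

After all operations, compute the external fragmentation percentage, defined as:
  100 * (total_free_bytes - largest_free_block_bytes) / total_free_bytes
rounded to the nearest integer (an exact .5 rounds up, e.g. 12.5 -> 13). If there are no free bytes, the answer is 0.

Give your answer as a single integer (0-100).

Answer: 8

Derivation:
Op 1: a = malloc(8) -> a = 0; heap: [0-7 ALLOC][8-24 FREE]
Op 2: free(a) -> (freed a); heap: [0-24 FREE]
Op 3: b = malloc(1) -> b = 0; heap: [0-0 ALLOC][1-24 FREE]
Op 4: c = malloc(2) -> c = 1; heap: [0-0 ALLOC][1-2 ALLOC][3-24 FREE]
Op 5: free(b) -> (freed b); heap: [0-0 FREE][1-2 ALLOC][3-24 FREE]
Op 6: c = realloc(c, 12) -> c = 1; heap: [0-0 FREE][1-12 ALLOC][13-24 FREE]
Free blocks: [1 12] total_free=13 largest=12 -> 100*(13-12)/13 = 100/13 ≈ 7.692 -> rounds to 8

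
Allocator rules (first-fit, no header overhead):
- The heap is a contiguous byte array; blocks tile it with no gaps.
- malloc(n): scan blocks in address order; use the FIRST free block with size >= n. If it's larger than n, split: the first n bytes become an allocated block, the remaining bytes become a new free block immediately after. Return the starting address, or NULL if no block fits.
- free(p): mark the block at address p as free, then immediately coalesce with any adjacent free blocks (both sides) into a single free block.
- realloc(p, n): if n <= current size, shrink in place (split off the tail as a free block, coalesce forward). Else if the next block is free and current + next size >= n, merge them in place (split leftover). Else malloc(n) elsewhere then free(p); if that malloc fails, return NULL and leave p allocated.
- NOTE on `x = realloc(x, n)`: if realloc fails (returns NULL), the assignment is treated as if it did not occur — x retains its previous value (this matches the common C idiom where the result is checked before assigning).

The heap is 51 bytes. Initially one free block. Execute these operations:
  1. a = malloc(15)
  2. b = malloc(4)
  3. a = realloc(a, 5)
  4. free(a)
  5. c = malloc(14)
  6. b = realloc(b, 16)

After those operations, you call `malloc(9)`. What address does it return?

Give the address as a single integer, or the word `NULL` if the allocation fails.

Op 1: a = malloc(15) -> a = 0; heap: [0-14 ALLOC][15-50 FREE]
Op 2: b = malloc(4) -> b = 15; heap: [0-14 ALLOC][15-18 ALLOC][19-50 FREE]
Op 3: a = realloc(a, 5) -> a = 0; heap: [0-4 ALLOC][5-14 FREE][15-18 ALLOC][19-50 FREE]
Op 4: free(a) -> (freed a); heap: [0-14 FREE][15-18 ALLOC][19-50 FREE]
Op 5: c = malloc(14) -> c = 0; heap: [0-13 ALLOC][14-14 FREE][15-18 ALLOC][19-50 FREE]
Op 6: b = realloc(b, 16) -> b = 15; heap: [0-13 ALLOC][14-14 FREE][15-30 ALLOC][31-50 FREE]
malloc(9): first-fit scan over [0-13 ALLOC][14-14 FREE][15-30 ALLOC][31-50 FREE] -> 31

Answer: 31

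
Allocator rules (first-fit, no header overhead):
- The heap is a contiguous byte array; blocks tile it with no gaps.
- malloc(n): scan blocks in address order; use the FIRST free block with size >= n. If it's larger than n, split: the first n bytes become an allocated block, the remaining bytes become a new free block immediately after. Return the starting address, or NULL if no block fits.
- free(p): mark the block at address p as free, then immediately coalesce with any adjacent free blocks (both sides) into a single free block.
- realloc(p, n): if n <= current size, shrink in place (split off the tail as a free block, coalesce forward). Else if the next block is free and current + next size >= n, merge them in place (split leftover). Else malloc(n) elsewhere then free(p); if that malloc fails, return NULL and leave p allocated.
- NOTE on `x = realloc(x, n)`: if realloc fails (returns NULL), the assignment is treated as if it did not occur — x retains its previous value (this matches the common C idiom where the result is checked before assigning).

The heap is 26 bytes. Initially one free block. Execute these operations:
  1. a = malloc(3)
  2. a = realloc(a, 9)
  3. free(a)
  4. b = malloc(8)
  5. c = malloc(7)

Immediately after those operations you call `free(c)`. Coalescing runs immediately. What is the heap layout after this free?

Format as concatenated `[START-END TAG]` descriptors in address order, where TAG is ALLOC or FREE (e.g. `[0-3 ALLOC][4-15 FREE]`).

Answer: [0-7 ALLOC][8-25 FREE]

Derivation:
Op 1: a = malloc(3) -> a = 0; heap: [0-2 ALLOC][3-25 FREE]
Op 2: a = realloc(a, 9) -> a = 0; heap: [0-8 ALLOC][9-25 FREE]
Op 3: free(a) -> (freed a); heap: [0-25 FREE]
Op 4: b = malloc(8) -> b = 0; heap: [0-7 ALLOC][8-25 FREE]
Op 5: c = malloc(7) -> c = 8; heap: [0-7 ALLOC][8-14 ALLOC][15-25 FREE]
free(c): c = 8 -> block [8-14 ALLOC]; mark free, coalesce with adjacent free neighbors -> [0-7 ALLOC][8-25 FREE]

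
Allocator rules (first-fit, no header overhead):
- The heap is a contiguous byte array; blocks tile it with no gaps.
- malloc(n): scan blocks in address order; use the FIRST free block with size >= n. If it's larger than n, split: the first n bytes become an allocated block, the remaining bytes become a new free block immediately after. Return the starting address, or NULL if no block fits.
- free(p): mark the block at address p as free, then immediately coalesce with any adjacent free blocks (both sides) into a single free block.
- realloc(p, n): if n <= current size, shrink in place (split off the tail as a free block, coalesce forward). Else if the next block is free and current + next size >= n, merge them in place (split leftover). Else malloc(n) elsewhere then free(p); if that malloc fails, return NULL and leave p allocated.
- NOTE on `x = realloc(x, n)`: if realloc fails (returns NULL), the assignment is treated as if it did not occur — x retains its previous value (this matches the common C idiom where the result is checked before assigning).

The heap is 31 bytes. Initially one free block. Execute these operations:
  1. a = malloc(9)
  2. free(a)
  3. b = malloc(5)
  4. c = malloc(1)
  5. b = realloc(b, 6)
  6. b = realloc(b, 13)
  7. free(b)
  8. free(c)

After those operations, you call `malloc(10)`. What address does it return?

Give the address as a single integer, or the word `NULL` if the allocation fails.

Op 1: a = malloc(9) -> a = 0; heap: [0-8 ALLOC][9-30 FREE]
Op 2: free(a) -> (freed a); heap: [0-30 FREE]
Op 3: b = malloc(5) -> b = 0; heap: [0-4 ALLOC][5-30 FREE]
Op 4: c = malloc(1) -> c = 5; heap: [0-4 ALLOC][5-5 ALLOC][6-30 FREE]
Op 5: b = realloc(b, 6) -> b = 6; heap: [0-4 FREE][5-5 ALLOC][6-11 ALLOC][12-30 FREE]
Op 6: b = realloc(b, 13) -> b = 6; heap: [0-4 FREE][5-5 ALLOC][6-18 ALLOC][19-30 FREE]
Op 7: free(b) -> (freed b); heap: [0-4 FREE][5-5 ALLOC][6-30 FREE]
Op 8: free(c) -> (freed c); heap: [0-30 FREE]
malloc(10): first-fit scan over [0-30 FREE] -> 0

Answer: 0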